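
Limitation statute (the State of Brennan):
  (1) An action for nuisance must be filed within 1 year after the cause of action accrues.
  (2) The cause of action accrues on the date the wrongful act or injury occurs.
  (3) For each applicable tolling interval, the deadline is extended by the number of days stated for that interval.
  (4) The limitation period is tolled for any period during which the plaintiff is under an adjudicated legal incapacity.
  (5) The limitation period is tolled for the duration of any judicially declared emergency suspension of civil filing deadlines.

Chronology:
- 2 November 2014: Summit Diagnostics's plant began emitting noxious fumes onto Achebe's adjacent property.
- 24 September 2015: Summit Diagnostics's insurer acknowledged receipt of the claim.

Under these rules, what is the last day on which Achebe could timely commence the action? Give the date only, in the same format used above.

2 November 2015

The claim accrued on 2 November 2014, when the wrongful act occurred.
1 year from 2 November 2014 is 2 November 2015.
Nothing else in the chronology tolls or restarts the period.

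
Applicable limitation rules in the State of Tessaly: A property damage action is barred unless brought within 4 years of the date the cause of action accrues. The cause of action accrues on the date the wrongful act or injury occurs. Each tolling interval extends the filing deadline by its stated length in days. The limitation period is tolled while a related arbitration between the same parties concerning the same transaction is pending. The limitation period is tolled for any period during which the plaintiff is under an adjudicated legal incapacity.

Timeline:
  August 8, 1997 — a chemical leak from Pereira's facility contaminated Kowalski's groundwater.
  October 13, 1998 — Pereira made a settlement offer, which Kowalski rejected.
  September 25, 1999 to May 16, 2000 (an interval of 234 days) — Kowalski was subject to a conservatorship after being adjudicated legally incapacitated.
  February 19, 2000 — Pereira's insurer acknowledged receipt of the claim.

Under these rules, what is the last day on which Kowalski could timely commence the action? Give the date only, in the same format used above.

March 30, 2002

The cause of action accrued on August 8, 1997, the date of the act.
Adding the 4 years base period to August 8, 1997 gives a deadline of August 8, 2001, before any tolling.
The plaintiff's legal incapacity from September 25, 1999 to May 16, 2000 tolled the period for 234 days, extending the deadline to March 30, 2002.
The other events in the timeline have no effect on the limitation period under the stated rules.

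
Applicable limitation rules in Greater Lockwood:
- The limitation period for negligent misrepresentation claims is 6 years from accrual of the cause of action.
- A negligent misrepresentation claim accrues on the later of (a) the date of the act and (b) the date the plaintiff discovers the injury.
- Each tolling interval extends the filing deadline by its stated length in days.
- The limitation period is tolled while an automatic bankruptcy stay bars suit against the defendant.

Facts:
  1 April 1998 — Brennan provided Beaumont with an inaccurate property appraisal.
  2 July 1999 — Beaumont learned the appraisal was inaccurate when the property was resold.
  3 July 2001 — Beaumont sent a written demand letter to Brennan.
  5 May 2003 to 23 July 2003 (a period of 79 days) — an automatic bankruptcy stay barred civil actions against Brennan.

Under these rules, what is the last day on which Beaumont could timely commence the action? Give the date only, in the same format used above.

The claim accrued on 2 July 1999 — the later of the 1 April 1998 act and the 2 July 1999 discovery.
6 years from 2 July 1999 is 2 July 2005.
The automatic bankruptcy stay from 5 May 2003 to 23 July 2003 tolled the period for 79 days, extending the deadline to 19 September 2005.
None of the other events listed affects the running of the period under the stated rules.

19 September 2005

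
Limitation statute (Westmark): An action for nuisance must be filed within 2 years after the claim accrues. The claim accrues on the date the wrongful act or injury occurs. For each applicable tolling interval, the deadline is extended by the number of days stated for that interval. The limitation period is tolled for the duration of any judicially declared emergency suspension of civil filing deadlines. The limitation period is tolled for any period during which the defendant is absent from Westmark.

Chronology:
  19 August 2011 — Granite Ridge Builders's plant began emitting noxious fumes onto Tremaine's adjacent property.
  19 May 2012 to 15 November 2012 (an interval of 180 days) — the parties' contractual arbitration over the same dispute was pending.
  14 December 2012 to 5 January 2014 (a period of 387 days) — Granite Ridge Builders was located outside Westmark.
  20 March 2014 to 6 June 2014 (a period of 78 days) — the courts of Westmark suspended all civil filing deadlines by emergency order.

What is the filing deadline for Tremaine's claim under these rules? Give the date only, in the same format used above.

The claim accrued on 19 August 2011, the date of the act.
Adding the 2 years base period to 19 August 2011 gives a deadline of 19 August 2013, before any tolling.
The defendant's absence from the jurisdiction from 14 December 2012 to 5 January 2014 tolled the period for 387 days, extending the deadline to 10 September 2014.
The period was tolled for 78 days by the emergency suspension of filing deadlines (20 March 2014 to 6 June 2014), pushing the deadline to 27 November 2014.
Although a pending arbitration ran from 19 May 2012 to 15 November 2012, the stated rules do not make that a tolling event, so it is disregarded.

27 November 2014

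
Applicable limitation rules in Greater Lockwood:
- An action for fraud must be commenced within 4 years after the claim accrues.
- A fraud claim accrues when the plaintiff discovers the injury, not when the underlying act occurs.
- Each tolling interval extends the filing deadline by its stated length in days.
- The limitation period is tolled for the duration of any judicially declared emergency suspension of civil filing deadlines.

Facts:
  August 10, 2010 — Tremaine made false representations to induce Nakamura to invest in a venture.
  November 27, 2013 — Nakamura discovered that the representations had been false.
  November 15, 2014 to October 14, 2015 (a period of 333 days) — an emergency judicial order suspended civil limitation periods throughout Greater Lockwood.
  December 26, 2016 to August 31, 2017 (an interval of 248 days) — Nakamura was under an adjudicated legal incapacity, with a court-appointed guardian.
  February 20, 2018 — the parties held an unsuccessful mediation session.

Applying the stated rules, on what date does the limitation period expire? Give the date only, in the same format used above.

Accrual is tied to discovery, so the period began on November 27, 2013 rather than on August 10, 2010 when the act occurred.
Adding the 4 years base period to November 27, 2013 gives a deadline of November 27, 2017, before any tolling.
The period was tolled for 333 days by the emergency suspension of filing deadlines (November 15, 2014 to October 14, 2015), pushing the deadline to October 26, 2018.
No stated provision tolls the period for the plaintiff's incapacity, so the interval from December 26, 2016 to August 31, 2017 has no effect on the deadline.
The other events in the timeline have no effect on the limitation period under the stated rules.

October 26, 2018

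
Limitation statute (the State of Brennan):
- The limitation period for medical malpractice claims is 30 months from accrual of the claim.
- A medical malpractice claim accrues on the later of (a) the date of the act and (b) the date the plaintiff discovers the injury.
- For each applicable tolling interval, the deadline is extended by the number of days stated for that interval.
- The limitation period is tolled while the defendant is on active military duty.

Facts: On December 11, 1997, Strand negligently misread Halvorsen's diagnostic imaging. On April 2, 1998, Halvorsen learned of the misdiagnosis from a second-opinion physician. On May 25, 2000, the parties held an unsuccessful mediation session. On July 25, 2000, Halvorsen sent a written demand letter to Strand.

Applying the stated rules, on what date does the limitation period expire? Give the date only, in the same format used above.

October 2, 2000

Taking the later of the act (December 11, 1997) and discovery (April 2, 1998), the claim accrued on April 2, 1998.
The untolled deadline — 30 months after April 2, 1998 — is October 2, 2000.
The other events in the timeline have no effect on the limitation period under the stated rules.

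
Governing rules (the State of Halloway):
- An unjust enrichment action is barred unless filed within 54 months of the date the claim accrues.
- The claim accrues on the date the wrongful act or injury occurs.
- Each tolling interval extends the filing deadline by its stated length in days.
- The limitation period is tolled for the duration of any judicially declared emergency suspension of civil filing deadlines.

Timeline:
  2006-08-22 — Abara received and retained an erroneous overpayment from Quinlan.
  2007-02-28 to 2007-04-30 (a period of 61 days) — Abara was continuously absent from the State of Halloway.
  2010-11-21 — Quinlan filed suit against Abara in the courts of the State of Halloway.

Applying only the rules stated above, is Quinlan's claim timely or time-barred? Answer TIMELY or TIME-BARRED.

TIMELY

The claim accrued on 2006-08-22, the date of the act.
54 months from 2006-08-22 is 2011-02-22.
No stated provision tolls the period for the defendant's absence, so the interval from 2007-02-28 to 2007-04-30 has no effect on the deadline.
The 2010-11-21 filing precedes the 2011-02-22 deadline; the claim is timely.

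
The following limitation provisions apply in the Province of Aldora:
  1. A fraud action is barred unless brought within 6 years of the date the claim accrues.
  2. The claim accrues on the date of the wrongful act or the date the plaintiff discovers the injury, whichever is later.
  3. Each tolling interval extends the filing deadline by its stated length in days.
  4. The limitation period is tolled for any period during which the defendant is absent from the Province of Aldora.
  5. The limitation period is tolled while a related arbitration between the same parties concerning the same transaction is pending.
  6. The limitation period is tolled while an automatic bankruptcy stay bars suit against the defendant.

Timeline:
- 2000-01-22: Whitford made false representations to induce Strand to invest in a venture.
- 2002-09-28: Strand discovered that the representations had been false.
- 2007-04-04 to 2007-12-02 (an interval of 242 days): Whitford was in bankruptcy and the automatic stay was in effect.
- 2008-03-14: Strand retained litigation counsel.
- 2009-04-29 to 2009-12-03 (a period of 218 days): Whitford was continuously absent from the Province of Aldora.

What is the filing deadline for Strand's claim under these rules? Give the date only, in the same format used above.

The claim accrued on 2002-09-28 — the later of the 2000-01-22 act and the 2002-09-28 discovery.
6 years from 2002-09-28 is 2008-09-28.
The period was tolled for 242 days by the automatic bankruptcy stay (2007-04-04 to 2007-12-02), pushing the deadline to 2009-05-28.
The defendant's absence from the jurisdiction from 2009-04-29 to 2009-12-03 tolled the period for 218 days, extending the deadline to 2010-01-01.
The other events in the timeline have no effect on the limitation period under the stated rules.

2010-01-01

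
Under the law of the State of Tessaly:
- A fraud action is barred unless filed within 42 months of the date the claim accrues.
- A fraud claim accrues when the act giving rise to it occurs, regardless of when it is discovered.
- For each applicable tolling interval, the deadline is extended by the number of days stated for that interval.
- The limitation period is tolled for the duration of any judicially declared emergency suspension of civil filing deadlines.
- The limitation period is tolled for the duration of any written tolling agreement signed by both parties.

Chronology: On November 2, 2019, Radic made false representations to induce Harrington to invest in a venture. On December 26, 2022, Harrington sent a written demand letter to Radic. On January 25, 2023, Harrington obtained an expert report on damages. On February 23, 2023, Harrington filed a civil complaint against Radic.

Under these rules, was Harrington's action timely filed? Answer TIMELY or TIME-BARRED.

TIMELY

The claim accrued on November 2, 2019, the date of the act.
The untolled deadline — 42 months after November 2, 2019 — is May 2, 2023.
Nothing else in the chronology tolls or restarts the period.
Harrington filed on February 23, 2023, before the May 2, 2023 deadline, so the action is timely.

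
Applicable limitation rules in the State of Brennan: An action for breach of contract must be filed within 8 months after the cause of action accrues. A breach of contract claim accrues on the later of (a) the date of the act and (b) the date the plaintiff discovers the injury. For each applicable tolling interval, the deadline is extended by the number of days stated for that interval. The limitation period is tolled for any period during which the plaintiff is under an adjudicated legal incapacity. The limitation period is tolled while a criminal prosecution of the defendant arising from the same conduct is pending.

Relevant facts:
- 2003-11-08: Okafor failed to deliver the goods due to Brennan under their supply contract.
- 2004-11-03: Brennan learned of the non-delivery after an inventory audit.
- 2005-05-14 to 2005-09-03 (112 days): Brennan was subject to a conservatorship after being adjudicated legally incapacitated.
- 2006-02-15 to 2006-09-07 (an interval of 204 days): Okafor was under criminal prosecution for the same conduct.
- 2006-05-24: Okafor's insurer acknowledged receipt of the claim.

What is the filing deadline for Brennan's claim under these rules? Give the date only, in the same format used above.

Because discovery on 2004-11-03 post-dates the 2003-11-08 act, accrual under the later-of rule falls on 2004-11-03.
8 months from 2004-11-03 is 2005-07-03.
The period was tolled for 112 days by the plaintiff's legal incapacity (2005-05-14 to 2005-09-03), pushing the deadline to 2005-10-23.
The pending criminal prosecution starting 2006-02-15 came too late — the period had run on 2005-10-23 — and so does not extend the deadline.
The other events in the timeline have no effect on the limitation period under the stated rules.

2005-10-23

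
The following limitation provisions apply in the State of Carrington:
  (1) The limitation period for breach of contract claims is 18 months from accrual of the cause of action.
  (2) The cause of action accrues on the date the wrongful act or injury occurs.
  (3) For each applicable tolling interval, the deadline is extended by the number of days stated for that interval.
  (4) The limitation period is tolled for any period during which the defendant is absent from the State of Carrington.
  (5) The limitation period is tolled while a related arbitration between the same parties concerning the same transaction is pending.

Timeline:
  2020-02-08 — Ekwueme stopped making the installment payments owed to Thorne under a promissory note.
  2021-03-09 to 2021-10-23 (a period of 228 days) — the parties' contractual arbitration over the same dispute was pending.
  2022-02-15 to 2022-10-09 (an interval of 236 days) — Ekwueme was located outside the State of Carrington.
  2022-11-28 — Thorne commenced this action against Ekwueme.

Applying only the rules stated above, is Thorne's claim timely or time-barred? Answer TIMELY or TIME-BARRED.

TIME-BARRED

The cause of action accrued on 2020-02-08, the date of the act.
18 months from 2020-02-08 is 2021-08-08.
The period was tolled for 228 days by the pending related arbitration (2021-03-09 to 2021-10-23), pushing the deadline to 2022-03-24.
The defendant's absence from the jurisdiction from 2022-02-15 to 2022-10-09 tolled the period for 236 days, extending the deadline to 2022-11-15.
Filing on 2022-11-28 missed the 2022-11-15 deadline — the action is time-barred.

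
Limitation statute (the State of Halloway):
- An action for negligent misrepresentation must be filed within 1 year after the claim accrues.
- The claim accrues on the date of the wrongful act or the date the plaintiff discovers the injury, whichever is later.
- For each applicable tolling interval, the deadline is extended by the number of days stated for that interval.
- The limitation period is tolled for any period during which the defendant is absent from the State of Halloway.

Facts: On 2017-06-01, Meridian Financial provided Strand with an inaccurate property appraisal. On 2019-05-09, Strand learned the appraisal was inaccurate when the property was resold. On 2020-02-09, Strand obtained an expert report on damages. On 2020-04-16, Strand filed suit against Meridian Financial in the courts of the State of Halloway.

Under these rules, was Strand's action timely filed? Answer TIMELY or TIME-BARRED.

Taking the later of the act (2017-06-01) and discovery (2019-05-09), the claim accrued on 2019-05-09.
1 year from 2019-05-09 is 2020-05-09.
The other events in the timeline have no effect on the limitation period under the stated rules.
Strand filed on 2020-04-16, before the 2020-05-09 deadline, so the action is timely.

TIMELY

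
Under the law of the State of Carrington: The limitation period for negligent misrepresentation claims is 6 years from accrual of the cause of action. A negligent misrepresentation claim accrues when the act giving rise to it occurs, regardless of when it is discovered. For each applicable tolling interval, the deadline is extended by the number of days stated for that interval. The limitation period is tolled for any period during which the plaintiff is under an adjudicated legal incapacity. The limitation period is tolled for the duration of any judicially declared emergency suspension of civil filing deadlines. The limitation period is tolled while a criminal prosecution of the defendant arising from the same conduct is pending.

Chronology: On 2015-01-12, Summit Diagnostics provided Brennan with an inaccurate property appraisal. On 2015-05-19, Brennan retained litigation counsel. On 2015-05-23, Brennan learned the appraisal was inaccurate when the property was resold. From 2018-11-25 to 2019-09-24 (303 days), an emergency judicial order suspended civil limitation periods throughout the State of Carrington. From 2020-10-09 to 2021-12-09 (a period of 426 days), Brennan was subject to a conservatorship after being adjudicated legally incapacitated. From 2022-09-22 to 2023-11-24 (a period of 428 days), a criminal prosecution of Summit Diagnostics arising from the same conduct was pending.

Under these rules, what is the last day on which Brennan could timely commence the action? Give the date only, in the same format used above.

Accrual is governed by the date of the act, so the period began to run on 2015-01-12; the later discovery on 2015-05-23 is irrelevant under the stated rule.
The untolled deadline — 6 years after 2015-01-12 — is 2021-01-12.
Because the emergency suspension of filing deadlines ran from 2018-11-25 to 2019-09-24, the deadline is extended by 303 days to 2021-11-11.
The plaintiff's legal incapacity from 2020-10-09 to 2021-12-09 tolled the period for 426 days, extending the deadline to 2023-01-11.
Because the pending criminal prosecution ran from 2022-09-22 to 2023-11-24, the deadline is extended by 428 days to 2024-03-14.
None of the other events listed affects the running of the period under the stated rules.

2024-03-14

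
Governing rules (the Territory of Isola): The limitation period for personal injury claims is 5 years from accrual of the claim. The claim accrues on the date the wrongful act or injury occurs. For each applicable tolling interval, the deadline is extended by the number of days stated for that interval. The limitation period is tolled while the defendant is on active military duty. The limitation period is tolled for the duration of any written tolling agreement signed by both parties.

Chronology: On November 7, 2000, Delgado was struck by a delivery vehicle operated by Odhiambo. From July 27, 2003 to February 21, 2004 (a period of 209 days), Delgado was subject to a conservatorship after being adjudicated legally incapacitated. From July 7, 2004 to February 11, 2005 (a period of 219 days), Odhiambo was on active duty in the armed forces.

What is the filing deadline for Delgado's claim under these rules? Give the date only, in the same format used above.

The claim accrued on November 7, 2000, the date of the act.
Adding the 5 years base period to November 7, 2000 gives a deadline of November 7, 2005, before any tolling.
Because the defendant's active military service ran from July 7, 2004 to February 11, 2005, the deadline is extended by 219 days to June 14, 2006.
Although the plaintiff's incapacity ran from July 27, 2003 to February 21, 2004, the stated rules do not make that a tolling event, so it is disregarded.

June 14, 2006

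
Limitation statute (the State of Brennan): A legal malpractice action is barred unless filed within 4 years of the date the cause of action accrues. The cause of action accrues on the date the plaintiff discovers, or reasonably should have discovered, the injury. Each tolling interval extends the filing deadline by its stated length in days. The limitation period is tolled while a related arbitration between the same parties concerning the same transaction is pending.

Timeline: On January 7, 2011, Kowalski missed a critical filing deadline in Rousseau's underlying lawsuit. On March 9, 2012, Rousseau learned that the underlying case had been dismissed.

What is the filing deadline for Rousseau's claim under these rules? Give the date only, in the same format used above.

March 9, 2016

Accrual is tied to discovery, so the period began on March 9, 2012 rather than on January 7, 2011 when the act occurred.
4 years from March 9, 2012 is March 9, 2016.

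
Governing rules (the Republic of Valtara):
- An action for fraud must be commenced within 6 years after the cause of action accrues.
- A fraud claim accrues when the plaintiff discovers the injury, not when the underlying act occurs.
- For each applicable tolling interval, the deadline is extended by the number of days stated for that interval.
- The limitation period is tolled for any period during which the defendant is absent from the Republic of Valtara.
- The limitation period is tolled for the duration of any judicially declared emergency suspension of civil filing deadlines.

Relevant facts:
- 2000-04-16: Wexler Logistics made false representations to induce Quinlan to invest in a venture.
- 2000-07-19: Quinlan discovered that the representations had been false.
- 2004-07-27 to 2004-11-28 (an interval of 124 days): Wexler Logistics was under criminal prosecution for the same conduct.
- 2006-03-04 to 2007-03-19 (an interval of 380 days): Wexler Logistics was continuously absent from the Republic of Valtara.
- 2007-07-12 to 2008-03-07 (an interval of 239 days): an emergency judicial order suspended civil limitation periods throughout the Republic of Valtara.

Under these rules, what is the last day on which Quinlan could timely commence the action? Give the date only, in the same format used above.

Under the discovery rule, the claim accrued on 2000-07-19, when Quinlan discovered the injury — not on the 2000-04-16 date of the underlying act.
6 years from 2000-07-19 is 2006-07-19.
The period was tolled for 380 days by the defendant's absence from the jurisdiction (2006-03-04 to 2007-03-19), pushing the deadline to 2007-08-03.
The emergency suspension of filing deadlines from 2007-07-12 to 2008-03-07 tolled the period for 239 days, extending the deadline to 2008-03-29.
Although a criminal prosecution ran from 2004-07-27 to 2004-11-28, the stated rules do not make that a tolling event, so it is disregarded.

2008-03-29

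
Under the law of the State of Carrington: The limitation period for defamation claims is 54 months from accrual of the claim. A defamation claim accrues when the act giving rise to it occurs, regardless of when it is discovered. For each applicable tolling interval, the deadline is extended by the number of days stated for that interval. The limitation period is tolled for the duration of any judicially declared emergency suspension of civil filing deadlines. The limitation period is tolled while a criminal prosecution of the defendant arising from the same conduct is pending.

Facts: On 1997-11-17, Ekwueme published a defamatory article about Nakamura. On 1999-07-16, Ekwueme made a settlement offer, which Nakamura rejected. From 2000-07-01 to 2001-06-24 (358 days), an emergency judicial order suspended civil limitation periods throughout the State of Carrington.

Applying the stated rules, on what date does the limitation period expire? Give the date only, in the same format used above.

2003-05-10

The limitation period began to run on 1997-11-17.
The untolled deadline — 54 months after 1997-11-17 — is 2002-05-17.
The emergency suspension of filing deadlines from 2000-07-01 to 2001-06-24 tolled the period for 358 days, extending the deadline to 2003-05-10.
Nothing else in the chronology tolls or restarts the period.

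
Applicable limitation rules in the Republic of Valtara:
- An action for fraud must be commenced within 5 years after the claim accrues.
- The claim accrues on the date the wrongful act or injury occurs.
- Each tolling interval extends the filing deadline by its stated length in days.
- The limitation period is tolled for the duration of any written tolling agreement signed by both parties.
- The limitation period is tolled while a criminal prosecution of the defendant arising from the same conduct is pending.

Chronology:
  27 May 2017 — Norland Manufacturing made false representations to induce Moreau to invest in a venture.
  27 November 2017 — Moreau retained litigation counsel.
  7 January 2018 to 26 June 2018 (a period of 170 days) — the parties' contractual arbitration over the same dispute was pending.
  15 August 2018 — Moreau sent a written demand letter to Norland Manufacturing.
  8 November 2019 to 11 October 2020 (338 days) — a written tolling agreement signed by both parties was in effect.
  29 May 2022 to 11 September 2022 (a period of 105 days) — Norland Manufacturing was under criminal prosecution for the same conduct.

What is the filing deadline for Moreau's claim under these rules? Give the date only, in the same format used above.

13 August 2023

The claim accrued on 27 May 2017, when the wrongful act occurred.
5 years from 27 May 2017 is 27 May 2022.
The written tolling agreement from 8 November 2019 to 11 October 2020 tolled the period for 338 days, extending the deadline to 30 April 2023.
The period was tolled for 105 days by the pending criminal prosecution (29 May 2022 to 11 September 2022), pushing the deadline to 13 August 2023.
Although a pending arbitration ran from 7 January 2018 to 26 June 2018, the stated rules do not make that a tolling event, so it is disregarded.
None of the other events listed affects the running of the period under the stated rules.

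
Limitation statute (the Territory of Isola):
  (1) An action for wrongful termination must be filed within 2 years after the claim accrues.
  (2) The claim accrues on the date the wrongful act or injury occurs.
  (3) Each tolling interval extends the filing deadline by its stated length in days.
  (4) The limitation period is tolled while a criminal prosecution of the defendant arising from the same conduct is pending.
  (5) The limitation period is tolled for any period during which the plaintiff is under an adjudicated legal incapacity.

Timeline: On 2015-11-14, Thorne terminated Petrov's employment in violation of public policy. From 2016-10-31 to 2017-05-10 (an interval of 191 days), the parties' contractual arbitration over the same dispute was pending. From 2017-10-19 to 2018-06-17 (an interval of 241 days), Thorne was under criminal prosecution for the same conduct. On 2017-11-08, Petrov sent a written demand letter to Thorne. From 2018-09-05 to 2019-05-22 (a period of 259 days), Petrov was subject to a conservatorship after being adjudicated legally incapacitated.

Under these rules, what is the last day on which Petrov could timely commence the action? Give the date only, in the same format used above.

2018-07-13

The limitation period began to run on 2015-11-14.
2 years from 2015-11-14 is 2017-11-14.
The period was tolled for 241 days by the pending criminal prosecution (2017-10-19 to 2018-06-17), pushing the deadline to 2018-07-13.
The plaintiff's legal incapacity from 2018-09-05 to 2019-05-22 began after the period had already run on 2018-07-13, so it has no tolling effect.
Although a pending arbitration ran from 2016-10-31 to 2017-05-10, the stated rules do not make that a tolling event, so it is disregarded.
None of the other events listed affects the running of the period under the stated rules.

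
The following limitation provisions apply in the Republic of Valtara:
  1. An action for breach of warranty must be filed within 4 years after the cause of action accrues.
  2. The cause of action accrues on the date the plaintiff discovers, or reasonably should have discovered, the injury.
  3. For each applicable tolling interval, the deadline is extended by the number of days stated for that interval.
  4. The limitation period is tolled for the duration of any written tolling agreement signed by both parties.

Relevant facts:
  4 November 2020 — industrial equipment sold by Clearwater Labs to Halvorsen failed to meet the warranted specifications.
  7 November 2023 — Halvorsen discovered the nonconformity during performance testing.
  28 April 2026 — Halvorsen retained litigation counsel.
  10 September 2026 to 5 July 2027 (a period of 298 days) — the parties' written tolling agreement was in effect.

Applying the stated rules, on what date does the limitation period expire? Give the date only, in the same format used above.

Accrual is tied to discovery, so the period began on 7 November 2023 rather than on 4 November 2020 when the act occurred.
4 years from 7 November 2023 is 7 November 2027.
The period was tolled for 298 days by the written tolling agreement (10 September 2026 to 5 July 2027), pushing the deadline to 31 August 2028.
None of the other events listed affects the running of the period under the stated rules.

31 August 2028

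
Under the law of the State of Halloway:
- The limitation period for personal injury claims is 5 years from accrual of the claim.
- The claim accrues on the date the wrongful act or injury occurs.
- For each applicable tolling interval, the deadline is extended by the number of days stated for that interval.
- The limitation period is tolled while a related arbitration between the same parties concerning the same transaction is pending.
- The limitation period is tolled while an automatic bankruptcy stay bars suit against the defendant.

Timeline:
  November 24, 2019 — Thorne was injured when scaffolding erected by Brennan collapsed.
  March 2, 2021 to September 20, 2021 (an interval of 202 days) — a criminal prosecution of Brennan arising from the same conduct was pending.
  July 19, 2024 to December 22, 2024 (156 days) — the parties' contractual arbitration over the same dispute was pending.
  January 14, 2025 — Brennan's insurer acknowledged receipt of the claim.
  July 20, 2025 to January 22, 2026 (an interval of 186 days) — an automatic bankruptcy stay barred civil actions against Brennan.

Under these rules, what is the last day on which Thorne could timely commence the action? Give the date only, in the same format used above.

April 29, 2025

The claim accrued on November 24, 2019, the date of the act.
Adding the 5 years base period to November 24, 2019 gives a deadline of November 24, 2024, before any tolling.
Because the pending related arbitration ran from July 19, 2024 to December 22, 2024, the deadline is extended by 156 days to April 29, 2025.
The automatic bankruptcy stay starting July 20, 2025 came too late — the period had run on April 29, 2025 — and so does not extend the deadline.
Although a criminal prosecution ran from March 2, 2021 to September 20, 2021, the stated rules do not make that a tolling event, so it is disregarded.
The other events in the timeline have no effect on the limitation period under the stated rules.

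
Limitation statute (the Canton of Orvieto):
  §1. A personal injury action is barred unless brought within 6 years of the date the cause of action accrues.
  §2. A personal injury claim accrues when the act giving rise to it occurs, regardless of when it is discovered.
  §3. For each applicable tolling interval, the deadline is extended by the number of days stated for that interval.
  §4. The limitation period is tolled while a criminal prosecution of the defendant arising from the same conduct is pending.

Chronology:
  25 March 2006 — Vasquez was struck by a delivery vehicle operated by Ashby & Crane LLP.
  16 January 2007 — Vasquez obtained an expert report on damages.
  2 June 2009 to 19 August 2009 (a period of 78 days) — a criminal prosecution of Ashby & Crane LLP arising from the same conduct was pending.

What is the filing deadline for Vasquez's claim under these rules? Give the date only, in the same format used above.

The claim accrued on 25 March 2006, when the wrongful act occurred.
The untolled deadline — 6 years after 25 March 2006 — is 25 March 2012.
Because the pending criminal prosecution ran from 2 June 2009 to 19 August 2009, the deadline is extended by 78 days to 11 June 2012.
None of the other events listed affects the running of the period under the stated rules.

11 June 2012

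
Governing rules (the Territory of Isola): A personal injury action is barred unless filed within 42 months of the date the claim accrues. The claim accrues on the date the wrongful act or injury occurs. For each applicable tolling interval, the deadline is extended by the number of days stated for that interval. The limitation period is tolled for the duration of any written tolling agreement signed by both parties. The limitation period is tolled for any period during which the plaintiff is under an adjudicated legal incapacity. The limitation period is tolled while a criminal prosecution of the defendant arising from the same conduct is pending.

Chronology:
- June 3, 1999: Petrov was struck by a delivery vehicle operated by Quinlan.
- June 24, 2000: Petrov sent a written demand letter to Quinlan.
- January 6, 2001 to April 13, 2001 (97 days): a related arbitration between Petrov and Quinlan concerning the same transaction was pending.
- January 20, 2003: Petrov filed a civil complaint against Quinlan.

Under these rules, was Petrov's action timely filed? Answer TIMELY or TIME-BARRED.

The claim accrued on June 3, 1999, when the wrongful act occurred.
The untolled deadline — 42 months after June 3, 1999 — is December 3, 2002.
The pending related arbitration from January 6, 2001 to April 13, 2001 does not toll the period, because no stated rule makes a pending arbitration a tolling event.
The other events in the timeline have no effect on the limitation period under the stated rules.
Petrov filed on January 20, 2003, after the December 3, 2002 deadline, so the action is time-barred.

TIME-BARRED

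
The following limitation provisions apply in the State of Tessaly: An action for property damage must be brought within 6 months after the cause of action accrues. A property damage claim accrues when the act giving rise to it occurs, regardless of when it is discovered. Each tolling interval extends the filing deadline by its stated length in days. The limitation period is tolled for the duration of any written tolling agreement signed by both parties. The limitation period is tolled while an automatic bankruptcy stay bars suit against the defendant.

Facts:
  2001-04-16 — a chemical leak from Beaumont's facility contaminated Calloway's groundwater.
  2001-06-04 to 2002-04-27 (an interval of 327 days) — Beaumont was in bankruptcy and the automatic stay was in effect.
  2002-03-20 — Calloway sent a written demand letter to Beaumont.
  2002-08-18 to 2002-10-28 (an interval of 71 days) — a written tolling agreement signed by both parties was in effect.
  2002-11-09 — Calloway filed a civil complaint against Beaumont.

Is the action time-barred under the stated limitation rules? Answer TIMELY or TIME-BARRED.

TIMELY

The claim accrued on 2001-04-16, when the wrongful act occurred.
Adding the 6 months base period to 2001-04-16 gives a deadline of 2001-10-16, before any tolling.
Because the automatic bankruptcy stay ran from 2001-06-04 to 2002-04-27, the deadline is extended by 327 days to 2002-09-08.
The period was tolled for 71 days by the written tolling agreement (2002-08-18 to 2002-10-28), pushing the deadline to 2002-11-18.
The other events in the timeline have no effect on the limitation period under the stated rules.
Calloway filed on 2002-11-09, before the 2002-11-18 deadline, so the action is timely.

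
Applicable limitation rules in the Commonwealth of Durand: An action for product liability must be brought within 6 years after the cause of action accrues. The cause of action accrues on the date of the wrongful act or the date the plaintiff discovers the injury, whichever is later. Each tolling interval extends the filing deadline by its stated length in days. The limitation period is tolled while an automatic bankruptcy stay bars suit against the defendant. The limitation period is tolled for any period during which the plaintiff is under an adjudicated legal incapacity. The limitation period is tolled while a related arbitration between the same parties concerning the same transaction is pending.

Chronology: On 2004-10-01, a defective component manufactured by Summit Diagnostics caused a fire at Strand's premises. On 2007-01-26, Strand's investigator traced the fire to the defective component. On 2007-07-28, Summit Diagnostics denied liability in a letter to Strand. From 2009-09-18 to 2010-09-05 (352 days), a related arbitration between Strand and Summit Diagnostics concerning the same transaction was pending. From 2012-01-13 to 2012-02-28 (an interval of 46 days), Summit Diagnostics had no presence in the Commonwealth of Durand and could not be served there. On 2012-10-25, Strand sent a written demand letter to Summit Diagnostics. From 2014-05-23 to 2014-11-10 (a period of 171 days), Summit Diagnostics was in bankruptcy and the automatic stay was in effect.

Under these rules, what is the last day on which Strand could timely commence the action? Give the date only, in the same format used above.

2014-01-13

Taking the later of the act (2004-10-01) and discovery (2007-01-26), the claim accrued on 2007-01-26.
Adding the 6 years base period to 2007-01-26 gives a deadline of 2013-01-26, before any tolling.
The pending related arbitration from 2009-09-18 to 2010-09-05 tolled the period for 352 days, extending the deadline to 2014-01-13.
By the time the automatic bankruptcy stay began on 2014-05-23, the limitation period had already expired on 2014-01-13; that interval cannot revive it.
The defendant's absence from the jurisdiction from 2012-01-13 to 2012-02-28 does not toll the period, because no stated rule makes the defendant's absence a tolling event.
The other events in the timeline have no effect on the limitation period under the stated rules.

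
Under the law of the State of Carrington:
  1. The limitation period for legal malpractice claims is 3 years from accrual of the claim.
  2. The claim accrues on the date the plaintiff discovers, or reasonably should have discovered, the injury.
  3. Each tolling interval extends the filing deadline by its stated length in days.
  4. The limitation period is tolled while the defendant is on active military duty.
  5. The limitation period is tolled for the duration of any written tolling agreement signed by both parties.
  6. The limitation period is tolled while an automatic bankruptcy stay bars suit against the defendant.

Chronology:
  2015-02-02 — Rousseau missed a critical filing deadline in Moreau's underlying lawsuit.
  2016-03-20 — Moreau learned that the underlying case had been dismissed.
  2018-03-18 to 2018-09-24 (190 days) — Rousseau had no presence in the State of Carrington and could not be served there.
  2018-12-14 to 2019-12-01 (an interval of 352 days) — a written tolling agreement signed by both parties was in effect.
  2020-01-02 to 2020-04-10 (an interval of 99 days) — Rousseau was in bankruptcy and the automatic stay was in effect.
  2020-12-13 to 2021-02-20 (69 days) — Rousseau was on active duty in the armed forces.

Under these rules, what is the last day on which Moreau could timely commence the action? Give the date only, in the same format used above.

The claim did not accrue until Moreau discovered the injury on 2016-03-20; the 2015-02-02 act date does not start the clock under the stated rule.
3 years from 2016-03-20 is 2019-03-20.
The written tolling agreement from 2018-12-14 to 2019-12-01 tolled the period for 352 days, extending the deadline to 2020-03-06.
The period was tolled for 99 days by the automatic bankruptcy stay (2020-01-02 to 2020-04-10), pushing the deadline to 2020-06-13.
The defendant's active military service from 2020-12-13 to 2021-02-20 began after the period had already run on 2020-06-13, so it has no tolling effect.
No stated provision tolls the period for the defendant's absence, so the interval from 2018-03-18 to 2018-09-24 has no effect on the deadline.

2020-06-13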